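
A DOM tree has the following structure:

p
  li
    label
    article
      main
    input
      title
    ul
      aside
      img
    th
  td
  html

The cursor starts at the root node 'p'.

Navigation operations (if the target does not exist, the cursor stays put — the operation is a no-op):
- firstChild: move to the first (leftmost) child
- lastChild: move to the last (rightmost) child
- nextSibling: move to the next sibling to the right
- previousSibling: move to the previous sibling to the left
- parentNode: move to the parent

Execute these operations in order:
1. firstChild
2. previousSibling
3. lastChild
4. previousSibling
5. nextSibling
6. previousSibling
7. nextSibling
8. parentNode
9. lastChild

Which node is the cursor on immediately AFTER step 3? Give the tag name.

After 1 (firstChild): li
After 2 (previousSibling): li (no-op, stayed)
After 3 (lastChild): th

Answer: th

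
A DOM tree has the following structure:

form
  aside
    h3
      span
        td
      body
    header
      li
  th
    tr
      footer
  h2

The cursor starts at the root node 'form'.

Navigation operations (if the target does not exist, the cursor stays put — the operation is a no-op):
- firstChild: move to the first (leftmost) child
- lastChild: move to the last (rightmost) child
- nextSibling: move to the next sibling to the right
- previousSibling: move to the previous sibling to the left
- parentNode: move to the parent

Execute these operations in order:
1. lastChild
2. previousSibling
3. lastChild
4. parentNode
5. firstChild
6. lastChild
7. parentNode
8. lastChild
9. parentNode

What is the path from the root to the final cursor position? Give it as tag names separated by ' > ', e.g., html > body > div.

Answer: form > th > tr

Derivation:
After 1 (lastChild): h2
After 2 (previousSibling): th
After 3 (lastChild): tr
After 4 (parentNode): th
After 5 (firstChild): tr
After 6 (lastChild): footer
After 7 (parentNode): tr
After 8 (lastChild): footer
After 9 (parentNode): tr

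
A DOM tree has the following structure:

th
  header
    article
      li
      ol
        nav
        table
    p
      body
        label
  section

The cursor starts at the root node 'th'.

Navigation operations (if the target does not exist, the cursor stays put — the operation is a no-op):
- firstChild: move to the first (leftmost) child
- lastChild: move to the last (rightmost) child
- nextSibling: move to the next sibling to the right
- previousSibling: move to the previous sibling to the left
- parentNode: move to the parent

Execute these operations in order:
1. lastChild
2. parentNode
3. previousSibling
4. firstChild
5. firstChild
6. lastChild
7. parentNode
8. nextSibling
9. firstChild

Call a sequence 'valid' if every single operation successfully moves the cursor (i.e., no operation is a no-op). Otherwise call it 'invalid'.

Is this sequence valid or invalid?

Answer: invalid

Derivation:
After 1 (lastChild): section
After 2 (parentNode): th
After 3 (previousSibling): th (no-op, stayed)
After 4 (firstChild): header
After 5 (firstChild): article
After 6 (lastChild): ol
After 7 (parentNode): article
After 8 (nextSibling): p
After 9 (firstChild): body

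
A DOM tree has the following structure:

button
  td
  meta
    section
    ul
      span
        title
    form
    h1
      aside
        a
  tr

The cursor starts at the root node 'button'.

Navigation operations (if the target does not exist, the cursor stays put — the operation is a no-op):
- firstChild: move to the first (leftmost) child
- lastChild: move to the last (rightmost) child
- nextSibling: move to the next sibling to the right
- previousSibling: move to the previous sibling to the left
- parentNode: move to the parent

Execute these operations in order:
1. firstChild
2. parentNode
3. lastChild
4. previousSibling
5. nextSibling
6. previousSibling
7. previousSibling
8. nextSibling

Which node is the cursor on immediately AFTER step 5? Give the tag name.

Answer: tr

Derivation:
After 1 (firstChild): td
After 2 (parentNode): button
After 3 (lastChild): tr
After 4 (previousSibling): meta
After 5 (nextSibling): tr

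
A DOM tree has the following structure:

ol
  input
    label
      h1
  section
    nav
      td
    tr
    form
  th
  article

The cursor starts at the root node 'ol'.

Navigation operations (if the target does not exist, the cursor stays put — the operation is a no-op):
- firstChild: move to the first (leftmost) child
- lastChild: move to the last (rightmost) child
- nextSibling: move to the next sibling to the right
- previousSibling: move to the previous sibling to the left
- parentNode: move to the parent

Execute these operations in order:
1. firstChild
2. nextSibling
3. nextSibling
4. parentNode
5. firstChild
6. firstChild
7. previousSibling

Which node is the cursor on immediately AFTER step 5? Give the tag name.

Answer: input

Derivation:
After 1 (firstChild): input
After 2 (nextSibling): section
After 3 (nextSibling): th
After 4 (parentNode): ol
After 5 (firstChild): input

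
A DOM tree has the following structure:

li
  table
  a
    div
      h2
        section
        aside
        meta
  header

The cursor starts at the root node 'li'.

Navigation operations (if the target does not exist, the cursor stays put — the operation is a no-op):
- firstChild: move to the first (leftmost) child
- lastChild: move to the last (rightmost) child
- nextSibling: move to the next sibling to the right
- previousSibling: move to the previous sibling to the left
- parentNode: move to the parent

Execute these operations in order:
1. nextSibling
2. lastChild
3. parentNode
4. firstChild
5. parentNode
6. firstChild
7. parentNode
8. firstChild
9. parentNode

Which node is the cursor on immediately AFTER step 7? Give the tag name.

Answer: li

Derivation:
After 1 (nextSibling): li (no-op, stayed)
After 2 (lastChild): header
After 3 (parentNode): li
After 4 (firstChild): table
After 5 (parentNode): li
After 6 (firstChild): table
After 7 (parentNode): li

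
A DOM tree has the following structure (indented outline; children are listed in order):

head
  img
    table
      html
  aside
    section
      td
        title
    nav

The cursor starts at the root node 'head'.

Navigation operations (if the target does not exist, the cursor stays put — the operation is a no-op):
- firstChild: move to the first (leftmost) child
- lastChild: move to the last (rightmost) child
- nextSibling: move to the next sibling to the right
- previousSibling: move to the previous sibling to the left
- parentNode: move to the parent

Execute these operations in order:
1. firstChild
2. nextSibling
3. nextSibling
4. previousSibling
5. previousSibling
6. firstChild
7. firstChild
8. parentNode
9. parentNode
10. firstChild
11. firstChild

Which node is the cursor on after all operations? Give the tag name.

Answer: html

Derivation:
After 1 (firstChild): img
After 2 (nextSibling): aside
After 3 (nextSibling): aside (no-op, stayed)
After 4 (previousSibling): img
After 5 (previousSibling): img (no-op, stayed)
After 6 (firstChild): table
After 7 (firstChild): html
After 8 (parentNode): table
After 9 (parentNode): img
After 10 (firstChild): table
After 11 (firstChild): html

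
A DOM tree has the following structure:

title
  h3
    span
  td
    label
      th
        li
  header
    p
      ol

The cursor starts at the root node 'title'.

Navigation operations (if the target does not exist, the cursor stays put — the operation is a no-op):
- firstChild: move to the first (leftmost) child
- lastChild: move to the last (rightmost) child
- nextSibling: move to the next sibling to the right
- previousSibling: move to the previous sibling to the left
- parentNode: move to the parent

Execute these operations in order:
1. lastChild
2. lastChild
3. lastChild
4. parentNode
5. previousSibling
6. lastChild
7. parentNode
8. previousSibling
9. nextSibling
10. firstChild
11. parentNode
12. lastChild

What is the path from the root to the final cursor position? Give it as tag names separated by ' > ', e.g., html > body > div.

After 1 (lastChild): header
After 2 (lastChild): p
After 3 (lastChild): ol
After 4 (parentNode): p
After 5 (previousSibling): p (no-op, stayed)
After 6 (lastChild): ol
After 7 (parentNode): p
After 8 (previousSibling): p (no-op, stayed)
After 9 (nextSibling): p (no-op, stayed)
After 10 (firstChild): ol
After 11 (parentNode): p
After 12 (lastChild): ol

Answer: title > header > p > ol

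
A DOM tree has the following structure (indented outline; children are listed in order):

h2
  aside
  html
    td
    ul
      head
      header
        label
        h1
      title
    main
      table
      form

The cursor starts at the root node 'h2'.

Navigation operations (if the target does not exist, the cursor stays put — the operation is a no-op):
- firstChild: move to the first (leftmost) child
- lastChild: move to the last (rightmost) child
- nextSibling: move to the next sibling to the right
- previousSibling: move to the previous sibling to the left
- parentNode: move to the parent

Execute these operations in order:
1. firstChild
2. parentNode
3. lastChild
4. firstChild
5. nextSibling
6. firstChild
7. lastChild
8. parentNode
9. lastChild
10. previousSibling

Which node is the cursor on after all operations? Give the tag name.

Answer: header

Derivation:
After 1 (firstChild): aside
After 2 (parentNode): h2
After 3 (lastChild): html
After 4 (firstChild): td
After 5 (nextSibling): ul
After 6 (firstChild): head
After 7 (lastChild): head (no-op, stayed)
After 8 (parentNode): ul
After 9 (lastChild): title
After 10 (previousSibling): header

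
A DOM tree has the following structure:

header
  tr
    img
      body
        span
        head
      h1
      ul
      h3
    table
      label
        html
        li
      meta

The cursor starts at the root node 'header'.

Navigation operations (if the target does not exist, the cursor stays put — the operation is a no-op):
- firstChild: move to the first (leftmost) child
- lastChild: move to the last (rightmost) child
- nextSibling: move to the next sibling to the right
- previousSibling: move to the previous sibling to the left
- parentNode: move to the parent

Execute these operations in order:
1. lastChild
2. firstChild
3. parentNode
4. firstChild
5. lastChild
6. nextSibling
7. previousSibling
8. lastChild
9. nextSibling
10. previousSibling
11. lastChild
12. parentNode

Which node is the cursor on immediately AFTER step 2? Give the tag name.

After 1 (lastChild): tr
After 2 (firstChild): img

Answer: img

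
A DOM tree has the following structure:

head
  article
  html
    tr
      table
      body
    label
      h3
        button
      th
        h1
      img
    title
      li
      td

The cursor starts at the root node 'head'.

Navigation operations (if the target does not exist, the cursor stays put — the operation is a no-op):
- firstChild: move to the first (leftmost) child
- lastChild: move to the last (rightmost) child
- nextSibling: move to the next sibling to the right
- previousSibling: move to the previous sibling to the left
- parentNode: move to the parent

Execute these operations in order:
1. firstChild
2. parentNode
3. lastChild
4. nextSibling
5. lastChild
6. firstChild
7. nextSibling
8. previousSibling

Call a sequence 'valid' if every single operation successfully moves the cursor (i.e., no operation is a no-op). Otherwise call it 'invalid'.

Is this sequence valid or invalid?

After 1 (firstChild): article
After 2 (parentNode): head
After 3 (lastChild): html
After 4 (nextSibling): html (no-op, stayed)
After 5 (lastChild): title
After 6 (firstChild): li
After 7 (nextSibling): td
After 8 (previousSibling): li

Answer: invalid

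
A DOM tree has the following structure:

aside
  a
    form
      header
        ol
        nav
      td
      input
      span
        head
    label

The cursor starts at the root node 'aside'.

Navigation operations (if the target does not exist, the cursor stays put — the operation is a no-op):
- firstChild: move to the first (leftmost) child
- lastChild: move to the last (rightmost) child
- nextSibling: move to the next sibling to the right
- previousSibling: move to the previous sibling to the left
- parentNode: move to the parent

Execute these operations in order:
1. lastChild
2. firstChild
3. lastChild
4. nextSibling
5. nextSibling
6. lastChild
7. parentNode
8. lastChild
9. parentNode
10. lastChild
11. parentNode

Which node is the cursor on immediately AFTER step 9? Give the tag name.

After 1 (lastChild): a
After 2 (firstChild): form
After 3 (lastChild): span
After 4 (nextSibling): span (no-op, stayed)
After 5 (nextSibling): span (no-op, stayed)
After 6 (lastChild): head
After 7 (parentNode): span
After 8 (lastChild): head
After 9 (parentNode): span

Answer: span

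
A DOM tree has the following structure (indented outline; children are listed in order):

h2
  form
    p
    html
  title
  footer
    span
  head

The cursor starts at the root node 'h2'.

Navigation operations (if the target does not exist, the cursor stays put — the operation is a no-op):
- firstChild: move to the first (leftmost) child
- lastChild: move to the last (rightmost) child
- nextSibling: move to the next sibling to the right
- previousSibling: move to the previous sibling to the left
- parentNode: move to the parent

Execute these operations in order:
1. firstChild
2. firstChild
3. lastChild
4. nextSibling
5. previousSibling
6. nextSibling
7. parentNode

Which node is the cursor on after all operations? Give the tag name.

After 1 (firstChild): form
After 2 (firstChild): p
After 3 (lastChild): p (no-op, stayed)
After 4 (nextSibling): html
After 5 (previousSibling): p
After 6 (nextSibling): html
After 7 (parentNode): form

Answer: form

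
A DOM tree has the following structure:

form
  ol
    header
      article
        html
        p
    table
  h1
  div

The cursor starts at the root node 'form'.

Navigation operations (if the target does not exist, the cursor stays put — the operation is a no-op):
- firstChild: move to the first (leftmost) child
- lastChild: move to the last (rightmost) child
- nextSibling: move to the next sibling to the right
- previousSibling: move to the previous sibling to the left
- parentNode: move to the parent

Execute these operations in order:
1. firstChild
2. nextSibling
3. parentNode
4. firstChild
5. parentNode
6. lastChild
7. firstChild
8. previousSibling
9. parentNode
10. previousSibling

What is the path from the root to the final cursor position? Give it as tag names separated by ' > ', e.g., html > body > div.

Answer: form

Derivation:
After 1 (firstChild): ol
After 2 (nextSibling): h1
After 3 (parentNode): form
After 4 (firstChild): ol
After 5 (parentNode): form
After 6 (lastChild): div
After 7 (firstChild): div (no-op, stayed)
After 8 (previousSibling): h1
After 9 (parentNode): form
After 10 (previousSibling): form (no-op, stayed)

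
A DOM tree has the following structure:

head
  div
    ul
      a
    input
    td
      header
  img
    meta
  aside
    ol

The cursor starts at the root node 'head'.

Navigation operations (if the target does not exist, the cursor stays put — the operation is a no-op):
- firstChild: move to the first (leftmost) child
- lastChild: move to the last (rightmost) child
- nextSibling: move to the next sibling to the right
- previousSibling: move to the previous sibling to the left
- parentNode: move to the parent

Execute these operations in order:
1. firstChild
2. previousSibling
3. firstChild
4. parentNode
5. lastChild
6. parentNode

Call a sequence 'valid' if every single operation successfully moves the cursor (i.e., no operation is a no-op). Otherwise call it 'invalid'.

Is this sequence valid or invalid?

After 1 (firstChild): div
After 2 (previousSibling): div (no-op, stayed)
After 3 (firstChild): ul
After 4 (parentNode): div
After 5 (lastChild): td
After 6 (parentNode): div

Answer: invalid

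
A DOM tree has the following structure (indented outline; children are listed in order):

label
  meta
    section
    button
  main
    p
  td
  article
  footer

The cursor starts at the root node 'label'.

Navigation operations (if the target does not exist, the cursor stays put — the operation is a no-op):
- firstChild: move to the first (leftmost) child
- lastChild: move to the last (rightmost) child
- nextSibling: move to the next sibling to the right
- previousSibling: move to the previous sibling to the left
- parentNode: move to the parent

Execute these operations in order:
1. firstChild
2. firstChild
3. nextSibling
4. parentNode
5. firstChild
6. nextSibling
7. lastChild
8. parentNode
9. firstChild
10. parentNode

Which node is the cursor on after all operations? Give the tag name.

Answer: meta

Derivation:
After 1 (firstChild): meta
After 2 (firstChild): section
After 3 (nextSibling): button
After 4 (parentNode): meta
After 5 (firstChild): section
After 6 (nextSibling): button
After 7 (lastChild): button (no-op, stayed)
After 8 (parentNode): meta
After 9 (firstChild): section
After 10 (parentNode): meta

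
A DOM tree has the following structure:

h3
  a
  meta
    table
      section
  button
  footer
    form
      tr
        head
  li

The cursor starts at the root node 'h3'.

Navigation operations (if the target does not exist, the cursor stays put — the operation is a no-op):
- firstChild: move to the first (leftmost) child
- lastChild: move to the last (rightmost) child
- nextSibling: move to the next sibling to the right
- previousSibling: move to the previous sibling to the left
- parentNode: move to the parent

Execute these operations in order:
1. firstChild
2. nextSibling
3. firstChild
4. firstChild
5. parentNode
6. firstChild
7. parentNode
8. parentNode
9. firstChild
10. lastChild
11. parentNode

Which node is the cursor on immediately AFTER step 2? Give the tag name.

Answer: meta

Derivation:
After 1 (firstChild): a
After 2 (nextSibling): meta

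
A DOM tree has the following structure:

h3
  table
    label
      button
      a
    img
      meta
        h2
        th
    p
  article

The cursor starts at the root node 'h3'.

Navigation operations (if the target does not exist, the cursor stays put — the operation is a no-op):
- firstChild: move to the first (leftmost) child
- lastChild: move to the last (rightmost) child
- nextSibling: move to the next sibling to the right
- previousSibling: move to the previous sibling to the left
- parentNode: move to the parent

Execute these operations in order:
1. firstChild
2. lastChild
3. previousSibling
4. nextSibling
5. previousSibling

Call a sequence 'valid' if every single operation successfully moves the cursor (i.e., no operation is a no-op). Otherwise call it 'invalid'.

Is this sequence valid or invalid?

Answer: valid

Derivation:
After 1 (firstChild): table
After 2 (lastChild): p
After 3 (previousSibling): img
After 4 (nextSibling): p
After 5 (previousSibling): img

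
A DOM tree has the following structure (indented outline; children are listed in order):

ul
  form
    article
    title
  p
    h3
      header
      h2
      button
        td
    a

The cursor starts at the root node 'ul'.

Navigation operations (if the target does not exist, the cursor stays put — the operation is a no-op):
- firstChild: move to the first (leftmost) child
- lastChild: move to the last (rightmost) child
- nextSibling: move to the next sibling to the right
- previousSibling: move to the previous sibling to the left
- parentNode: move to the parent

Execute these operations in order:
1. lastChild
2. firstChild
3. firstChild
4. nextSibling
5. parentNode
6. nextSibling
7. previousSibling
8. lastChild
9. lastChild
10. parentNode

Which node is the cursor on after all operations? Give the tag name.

Answer: button

Derivation:
After 1 (lastChild): p
After 2 (firstChild): h3
After 3 (firstChild): header
After 4 (nextSibling): h2
After 5 (parentNode): h3
After 6 (nextSibling): a
After 7 (previousSibling): h3
After 8 (lastChild): button
After 9 (lastChild): td
After 10 (parentNode): button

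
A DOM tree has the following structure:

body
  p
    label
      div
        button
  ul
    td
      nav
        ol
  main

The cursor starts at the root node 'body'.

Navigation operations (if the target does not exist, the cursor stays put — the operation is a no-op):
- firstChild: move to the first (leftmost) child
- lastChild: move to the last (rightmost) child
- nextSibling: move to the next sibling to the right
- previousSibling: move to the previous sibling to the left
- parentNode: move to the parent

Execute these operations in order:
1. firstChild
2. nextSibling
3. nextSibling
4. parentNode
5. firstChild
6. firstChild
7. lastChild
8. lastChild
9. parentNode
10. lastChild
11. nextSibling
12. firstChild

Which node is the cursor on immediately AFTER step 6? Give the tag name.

Answer: label

Derivation:
After 1 (firstChild): p
After 2 (nextSibling): ul
After 3 (nextSibling): main
After 4 (parentNode): body
After 5 (firstChild): p
After 6 (firstChild): label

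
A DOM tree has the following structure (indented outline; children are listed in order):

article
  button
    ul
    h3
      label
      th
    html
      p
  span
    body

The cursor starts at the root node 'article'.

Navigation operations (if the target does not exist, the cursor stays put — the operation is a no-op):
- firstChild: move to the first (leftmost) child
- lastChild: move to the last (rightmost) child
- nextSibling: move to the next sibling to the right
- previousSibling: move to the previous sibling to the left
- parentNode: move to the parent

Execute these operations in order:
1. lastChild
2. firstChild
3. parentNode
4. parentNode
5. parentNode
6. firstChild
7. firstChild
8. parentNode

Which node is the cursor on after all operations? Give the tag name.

Answer: button

Derivation:
After 1 (lastChild): span
After 2 (firstChild): body
After 3 (parentNode): span
After 4 (parentNode): article
After 5 (parentNode): article (no-op, stayed)
After 6 (firstChild): button
After 7 (firstChild): ul
After 8 (parentNode): button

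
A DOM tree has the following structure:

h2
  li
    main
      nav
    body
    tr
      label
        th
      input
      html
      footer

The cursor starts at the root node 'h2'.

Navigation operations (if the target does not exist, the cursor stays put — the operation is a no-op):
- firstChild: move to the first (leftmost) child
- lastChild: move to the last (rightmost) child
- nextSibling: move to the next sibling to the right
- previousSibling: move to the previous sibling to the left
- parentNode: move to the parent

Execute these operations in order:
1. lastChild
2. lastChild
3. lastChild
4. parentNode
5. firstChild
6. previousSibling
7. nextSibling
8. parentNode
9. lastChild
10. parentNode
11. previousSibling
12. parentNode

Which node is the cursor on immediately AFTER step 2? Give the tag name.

Answer: tr

Derivation:
After 1 (lastChild): li
After 2 (lastChild): tr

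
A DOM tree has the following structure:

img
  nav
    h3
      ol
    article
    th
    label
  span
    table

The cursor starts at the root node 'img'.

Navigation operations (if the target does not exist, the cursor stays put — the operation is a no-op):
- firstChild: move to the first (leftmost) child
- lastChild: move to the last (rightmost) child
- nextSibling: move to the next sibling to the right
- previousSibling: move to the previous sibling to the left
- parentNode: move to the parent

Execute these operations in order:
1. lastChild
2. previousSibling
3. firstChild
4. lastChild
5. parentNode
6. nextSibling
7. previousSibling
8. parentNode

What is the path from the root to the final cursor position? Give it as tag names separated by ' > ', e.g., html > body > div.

After 1 (lastChild): span
After 2 (previousSibling): nav
After 3 (firstChild): h3
After 4 (lastChild): ol
After 5 (parentNode): h3
After 6 (nextSibling): article
After 7 (previousSibling): h3
After 8 (parentNode): nav

Answer: img > nav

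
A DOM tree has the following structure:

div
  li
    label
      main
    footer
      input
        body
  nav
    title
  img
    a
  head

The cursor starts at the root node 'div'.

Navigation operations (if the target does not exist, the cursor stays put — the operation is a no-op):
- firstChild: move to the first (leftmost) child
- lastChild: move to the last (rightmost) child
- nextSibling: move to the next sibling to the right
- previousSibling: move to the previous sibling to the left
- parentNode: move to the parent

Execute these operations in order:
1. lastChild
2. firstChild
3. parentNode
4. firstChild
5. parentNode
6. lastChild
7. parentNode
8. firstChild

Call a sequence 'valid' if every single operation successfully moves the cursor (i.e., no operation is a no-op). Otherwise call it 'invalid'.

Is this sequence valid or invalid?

Answer: invalid

Derivation:
After 1 (lastChild): head
After 2 (firstChild): head (no-op, stayed)
After 3 (parentNode): div
After 4 (firstChild): li
After 5 (parentNode): div
After 6 (lastChild): head
After 7 (parentNode): div
After 8 (firstChild): li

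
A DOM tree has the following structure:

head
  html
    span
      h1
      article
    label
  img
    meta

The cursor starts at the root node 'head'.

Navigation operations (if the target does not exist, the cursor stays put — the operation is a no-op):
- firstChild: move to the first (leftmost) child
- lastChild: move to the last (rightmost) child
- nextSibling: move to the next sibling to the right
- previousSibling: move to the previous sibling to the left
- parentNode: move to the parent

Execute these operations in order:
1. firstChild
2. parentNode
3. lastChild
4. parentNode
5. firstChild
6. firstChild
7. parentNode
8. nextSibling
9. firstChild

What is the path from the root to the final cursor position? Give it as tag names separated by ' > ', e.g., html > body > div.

Answer: head > img > meta

Derivation:
After 1 (firstChild): html
After 2 (parentNode): head
After 3 (lastChild): img
After 4 (parentNode): head
After 5 (firstChild): html
After 6 (firstChild): span
After 7 (parentNode): html
After 8 (nextSibling): img
After 9 (firstChild): meta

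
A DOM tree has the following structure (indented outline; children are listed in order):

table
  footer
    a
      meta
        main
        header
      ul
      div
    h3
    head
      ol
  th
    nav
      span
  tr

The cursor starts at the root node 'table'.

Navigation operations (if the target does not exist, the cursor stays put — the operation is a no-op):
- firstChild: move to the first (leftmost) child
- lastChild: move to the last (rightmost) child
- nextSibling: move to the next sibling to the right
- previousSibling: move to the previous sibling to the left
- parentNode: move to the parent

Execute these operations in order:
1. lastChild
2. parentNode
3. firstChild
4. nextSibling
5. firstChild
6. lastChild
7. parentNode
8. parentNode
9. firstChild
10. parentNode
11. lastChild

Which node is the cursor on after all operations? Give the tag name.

After 1 (lastChild): tr
After 2 (parentNode): table
After 3 (firstChild): footer
After 4 (nextSibling): th
After 5 (firstChild): nav
After 6 (lastChild): span
After 7 (parentNode): nav
After 8 (parentNode): th
After 9 (firstChild): nav
After 10 (parentNode): th
After 11 (lastChild): nav

Answer: nav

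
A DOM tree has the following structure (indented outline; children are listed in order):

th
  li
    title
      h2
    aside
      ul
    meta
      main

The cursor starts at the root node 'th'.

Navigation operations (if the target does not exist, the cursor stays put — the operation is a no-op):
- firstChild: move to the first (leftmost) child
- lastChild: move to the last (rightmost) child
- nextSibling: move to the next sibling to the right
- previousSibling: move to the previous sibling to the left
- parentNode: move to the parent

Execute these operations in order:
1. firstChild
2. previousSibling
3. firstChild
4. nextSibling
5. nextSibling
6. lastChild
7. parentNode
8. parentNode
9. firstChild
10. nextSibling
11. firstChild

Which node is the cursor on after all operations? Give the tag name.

Answer: ul

Derivation:
After 1 (firstChild): li
After 2 (previousSibling): li (no-op, stayed)
After 3 (firstChild): title
After 4 (nextSibling): aside
After 5 (nextSibling): meta
After 6 (lastChild): main
After 7 (parentNode): meta
After 8 (parentNode): li
After 9 (firstChild): title
After 10 (nextSibling): aside
After 11 (firstChild): ul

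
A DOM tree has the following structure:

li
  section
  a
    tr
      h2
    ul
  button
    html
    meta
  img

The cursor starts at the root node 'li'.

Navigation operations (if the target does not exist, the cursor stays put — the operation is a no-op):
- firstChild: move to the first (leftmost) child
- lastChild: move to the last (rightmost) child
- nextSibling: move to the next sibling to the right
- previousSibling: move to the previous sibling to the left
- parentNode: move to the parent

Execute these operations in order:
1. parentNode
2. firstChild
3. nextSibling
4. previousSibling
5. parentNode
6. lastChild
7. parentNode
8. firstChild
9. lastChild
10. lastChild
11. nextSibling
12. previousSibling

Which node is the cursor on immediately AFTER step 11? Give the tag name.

After 1 (parentNode): li (no-op, stayed)
After 2 (firstChild): section
After 3 (nextSibling): a
After 4 (previousSibling): section
After 5 (parentNode): li
After 6 (lastChild): img
After 7 (parentNode): li
After 8 (firstChild): section
After 9 (lastChild): section (no-op, stayed)
After 10 (lastChild): section (no-op, stayed)
After 11 (nextSibling): a

Answer: a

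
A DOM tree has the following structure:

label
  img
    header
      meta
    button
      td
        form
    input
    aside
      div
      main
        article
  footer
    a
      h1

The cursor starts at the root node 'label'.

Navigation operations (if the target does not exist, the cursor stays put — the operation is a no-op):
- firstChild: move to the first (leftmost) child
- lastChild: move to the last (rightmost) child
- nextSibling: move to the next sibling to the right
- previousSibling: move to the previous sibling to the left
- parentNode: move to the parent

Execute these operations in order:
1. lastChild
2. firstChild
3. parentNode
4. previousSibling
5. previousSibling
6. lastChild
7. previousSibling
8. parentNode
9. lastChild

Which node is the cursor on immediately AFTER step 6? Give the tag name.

Answer: aside

Derivation:
After 1 (lastChild): footer
After 2 (firstChild): a
After 3 (parentNode): footer
After 4 (previousSibling): img
After 5 (previousSibling): img (no-op, stayed)
After 6 (lastChild): aside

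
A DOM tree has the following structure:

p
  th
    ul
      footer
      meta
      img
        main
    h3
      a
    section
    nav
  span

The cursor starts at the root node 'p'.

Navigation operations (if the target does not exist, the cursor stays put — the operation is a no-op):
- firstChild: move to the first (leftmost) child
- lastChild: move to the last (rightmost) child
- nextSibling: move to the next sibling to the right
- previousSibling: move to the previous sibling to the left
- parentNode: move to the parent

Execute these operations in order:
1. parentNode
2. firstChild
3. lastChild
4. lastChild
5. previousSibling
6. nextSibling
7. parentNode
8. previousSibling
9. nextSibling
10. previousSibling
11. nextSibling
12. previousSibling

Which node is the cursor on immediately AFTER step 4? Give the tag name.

Answer: nav

Derivation:
After 1 (parentNode): p (no-op, stayed)
After 2 (firstChild): th
After 3 (lastChild): nav
After 4 (lastChild): nav (no-op, stayed)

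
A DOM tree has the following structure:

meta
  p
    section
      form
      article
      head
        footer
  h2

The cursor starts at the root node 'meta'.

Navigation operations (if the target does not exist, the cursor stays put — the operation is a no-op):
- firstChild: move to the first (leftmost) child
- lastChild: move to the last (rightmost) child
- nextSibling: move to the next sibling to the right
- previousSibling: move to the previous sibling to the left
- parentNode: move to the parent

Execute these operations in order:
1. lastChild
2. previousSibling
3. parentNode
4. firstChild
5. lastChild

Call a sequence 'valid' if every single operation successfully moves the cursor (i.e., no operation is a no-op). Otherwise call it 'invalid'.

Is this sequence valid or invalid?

After 1 (lastChild): h2
After 2 (previousSibling): p
After 3 (parentNode): meta
After 4 (firstChild): p
After 5 (lastChild): section

Answer: valid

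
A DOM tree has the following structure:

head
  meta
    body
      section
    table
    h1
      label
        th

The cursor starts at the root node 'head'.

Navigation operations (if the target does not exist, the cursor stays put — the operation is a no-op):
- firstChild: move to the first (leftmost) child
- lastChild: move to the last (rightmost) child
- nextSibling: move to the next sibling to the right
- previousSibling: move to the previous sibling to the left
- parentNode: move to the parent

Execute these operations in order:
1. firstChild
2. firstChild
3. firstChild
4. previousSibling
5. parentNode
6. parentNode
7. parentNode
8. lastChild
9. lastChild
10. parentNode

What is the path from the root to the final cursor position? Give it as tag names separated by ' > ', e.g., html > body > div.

Answer: head > meta

Derivation:
After 1 (firstChild): meta
After 2 (firstChild): body
After 3 (firstChild): section
After 4 (previousSibling): section (no-op, stayed)
After 5 (parentNode): body
After 6 (parentNode): meta
After 7 (parentNode): head
After 8 (lastChild): meta
After 9 (lastChild): h1
After 10 (parentNode): meta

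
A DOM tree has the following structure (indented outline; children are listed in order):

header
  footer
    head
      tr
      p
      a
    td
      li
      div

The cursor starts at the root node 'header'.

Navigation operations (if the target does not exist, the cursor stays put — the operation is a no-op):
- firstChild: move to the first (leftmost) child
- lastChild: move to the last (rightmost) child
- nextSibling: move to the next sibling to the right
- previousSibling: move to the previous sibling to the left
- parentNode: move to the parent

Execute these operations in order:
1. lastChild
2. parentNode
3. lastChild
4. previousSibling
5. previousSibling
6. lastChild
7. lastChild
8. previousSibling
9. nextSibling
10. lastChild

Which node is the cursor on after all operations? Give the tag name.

After 1 (lastChild): footer
After 2 (parentNode): header
After 3 (lastChild): footer
After 4 (previousSibling): footer (no-op, stayed)
After 5 (previousSibling): footer (no-op, stayed)
After 6 (lastChild): td
After 7 (lastChild): div
After 8 (previousSibling): li
After 9 (nextSibling): div
After 10 (lastChild): div (no-op, stayed)

Answer: div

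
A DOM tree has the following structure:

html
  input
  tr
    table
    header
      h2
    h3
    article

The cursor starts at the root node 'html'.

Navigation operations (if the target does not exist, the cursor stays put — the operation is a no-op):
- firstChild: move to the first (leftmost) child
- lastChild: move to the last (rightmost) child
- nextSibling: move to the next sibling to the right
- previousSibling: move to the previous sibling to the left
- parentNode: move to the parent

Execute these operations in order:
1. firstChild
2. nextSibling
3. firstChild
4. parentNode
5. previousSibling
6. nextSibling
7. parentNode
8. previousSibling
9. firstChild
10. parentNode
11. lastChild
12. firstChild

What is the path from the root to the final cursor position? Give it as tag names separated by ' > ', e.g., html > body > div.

Answer: html > tr > table

Derivation:
After 1 (firstChild): input
After 2 (nextSibling): tr
After 3 (firstChild): table
After 4 (parentNode): tr
After 5 (previousSibling): input
After 6 (nextSibling): tr
After 7 (parentNode): html
After 8 (previousSibling): html (no-op, stayed)
After 9 (firstChild): input
After 10 (parentNode): html
After 11 (lastChild): tr
After 12 (firstChild): table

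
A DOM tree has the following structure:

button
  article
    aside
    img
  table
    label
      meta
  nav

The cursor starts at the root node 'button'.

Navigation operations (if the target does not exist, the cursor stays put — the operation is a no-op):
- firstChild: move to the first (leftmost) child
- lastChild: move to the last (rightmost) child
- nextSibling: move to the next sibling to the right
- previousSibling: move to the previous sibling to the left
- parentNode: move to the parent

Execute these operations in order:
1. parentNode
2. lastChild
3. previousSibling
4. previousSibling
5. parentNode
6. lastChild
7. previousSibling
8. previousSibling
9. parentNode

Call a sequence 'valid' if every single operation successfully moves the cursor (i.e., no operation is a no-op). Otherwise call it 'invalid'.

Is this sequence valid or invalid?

Answer: invalid

Derivation:
After 1 (parentNode): button (no-op, stayed)
After 2 (lastChild): nav
After 3 (previousSibling): table
After 4 (previousSibling): article
After 5 (parentNode): button
After 6 (lastChild): nav
After 7 (previousSibling): table
After 8 (previousSibling): article
After 9 (parentNode): button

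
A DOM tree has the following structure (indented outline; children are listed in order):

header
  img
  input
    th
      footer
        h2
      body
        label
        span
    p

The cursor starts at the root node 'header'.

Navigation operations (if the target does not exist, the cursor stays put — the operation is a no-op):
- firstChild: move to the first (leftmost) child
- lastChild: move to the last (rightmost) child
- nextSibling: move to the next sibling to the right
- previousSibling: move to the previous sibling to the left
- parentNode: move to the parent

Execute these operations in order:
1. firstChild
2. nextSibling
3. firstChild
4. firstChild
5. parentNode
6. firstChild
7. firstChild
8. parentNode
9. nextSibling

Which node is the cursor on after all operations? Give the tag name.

After 1 (firstChild): img
After 2 (nextSibling): input
After 3 (firstChild): th
After 4 (firstChild): footer
After 5 (parentNode): th
After 6 (firstChild): footer
After 7 (firstChild): h2
After 8 (parentNode): footer
After 9 (nextSibling): body

Answer: body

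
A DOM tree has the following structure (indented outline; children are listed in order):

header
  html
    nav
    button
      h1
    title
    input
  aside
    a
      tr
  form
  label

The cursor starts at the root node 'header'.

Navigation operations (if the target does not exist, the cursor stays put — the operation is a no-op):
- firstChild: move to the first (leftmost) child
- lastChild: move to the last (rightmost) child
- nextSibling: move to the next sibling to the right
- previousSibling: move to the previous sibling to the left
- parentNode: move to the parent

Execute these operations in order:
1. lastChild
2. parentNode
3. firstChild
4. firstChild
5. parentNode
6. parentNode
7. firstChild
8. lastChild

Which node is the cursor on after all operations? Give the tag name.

Answer: input

Derivation:
After 1 (lastChild): label
After 2 (parentNode): header
After 3 (firstChild): html
After 4 (firstChild): nav
After 5 (parentNode): html
After 6 (parentNode): header
After 7 (firstChild): html
After 8 (lastChild): input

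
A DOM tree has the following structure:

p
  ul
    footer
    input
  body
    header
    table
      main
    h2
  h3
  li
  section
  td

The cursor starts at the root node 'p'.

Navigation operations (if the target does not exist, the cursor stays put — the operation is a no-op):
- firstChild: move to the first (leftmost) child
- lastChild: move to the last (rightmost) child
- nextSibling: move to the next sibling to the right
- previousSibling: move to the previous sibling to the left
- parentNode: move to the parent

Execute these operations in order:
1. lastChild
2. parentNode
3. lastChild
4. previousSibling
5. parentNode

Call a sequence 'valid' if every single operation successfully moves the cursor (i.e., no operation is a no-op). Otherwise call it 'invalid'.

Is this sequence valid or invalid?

Answer: valid

Derivation:
After 1 (lastChild): td
After 2 (parentNode): p
After 3 (lastChild): td
After 4 (previousSibling): section
After 5 (parentNode): p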